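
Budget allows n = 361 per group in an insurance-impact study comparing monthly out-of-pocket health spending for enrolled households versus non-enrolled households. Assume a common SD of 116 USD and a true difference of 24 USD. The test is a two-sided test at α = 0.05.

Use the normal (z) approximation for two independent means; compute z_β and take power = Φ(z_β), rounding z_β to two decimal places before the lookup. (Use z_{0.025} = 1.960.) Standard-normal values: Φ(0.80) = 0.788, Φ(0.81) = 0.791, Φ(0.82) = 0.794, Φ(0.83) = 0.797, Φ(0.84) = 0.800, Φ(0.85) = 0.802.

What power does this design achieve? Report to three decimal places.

Power ≈ 0.794

z_β = δ·√(n/(σ₁²+σ₂²)) − z_{α/2}
    = 24 · √(361/26912) − 1.960
    = 24 · 0.11582 − 1.960
    = 2.7797 − 1.960 = 0.8197 → 0.82
Power = Φ(0.82) = 0.794.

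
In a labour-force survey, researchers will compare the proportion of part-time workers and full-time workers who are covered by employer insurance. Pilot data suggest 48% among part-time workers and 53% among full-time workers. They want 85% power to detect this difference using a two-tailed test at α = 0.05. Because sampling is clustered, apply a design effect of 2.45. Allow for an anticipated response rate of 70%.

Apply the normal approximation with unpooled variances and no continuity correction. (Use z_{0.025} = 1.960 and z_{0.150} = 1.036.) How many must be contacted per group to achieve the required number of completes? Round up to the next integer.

n = (z_{α/2} + z_β)² · [p₁(1−p₁) + p₂(1−p₂)] / (p₁ − p₂)²
  = (1.960 + 1.036)² · (0.48·0.52 + 0.53·0.47) / (-0.05)²
  = (2.996)² · (0.2496 + 0.2491) / 0.0025
  = 8.9760 · 0.4987 / 0.0025
  = 1790.54
Design effect: 2.45 × 1790.54 = 4386.81.
Adjust for 70% response: 4386.81 / 0.70 = 6266.87.
Round up → n = 6267 per group.

n = 6267 per group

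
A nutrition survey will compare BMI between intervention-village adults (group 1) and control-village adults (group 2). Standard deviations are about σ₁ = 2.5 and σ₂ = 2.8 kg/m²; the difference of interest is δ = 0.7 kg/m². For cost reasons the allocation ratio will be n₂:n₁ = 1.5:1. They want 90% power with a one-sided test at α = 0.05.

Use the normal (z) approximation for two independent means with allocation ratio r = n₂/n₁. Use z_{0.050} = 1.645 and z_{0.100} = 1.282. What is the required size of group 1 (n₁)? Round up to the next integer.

n₁ = (z_α + z_β)² · (σ₁² + σ₂²/r) / δ²
   = (1.645 + 1.282)² · (2.5² + 2.8²/1.5) / 0.7²
   = 8.5673 · (6.25 + 5.2267) / 0.49
   = 8.5673 · 11.4767 / 0.49
   = 200.66
Round up → n₁ = 201; n₂ = r·n₁ = 1.5 × 201 = 302.

n₁ = 201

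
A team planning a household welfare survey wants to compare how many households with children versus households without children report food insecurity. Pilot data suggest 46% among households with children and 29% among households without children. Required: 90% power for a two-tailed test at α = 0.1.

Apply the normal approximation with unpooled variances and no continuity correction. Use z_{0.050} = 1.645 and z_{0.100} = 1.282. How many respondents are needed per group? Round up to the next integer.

n = (z_{α/2} + z_β)² · [p₁(1−p₁) + p₂(1−p₂)] / (p₁ − p₂)²
  = (1.645 + 1.282)² · (0.46·0.54 + 0.29·0.71) / (0.17)²
  = (2.927)² · (0.2484 + 0.2059) / 0.0289
  = 8.5673 · 0.4543 / 0.0289
  = 134.68
Round up → n = 135 per group.

n = 135 per group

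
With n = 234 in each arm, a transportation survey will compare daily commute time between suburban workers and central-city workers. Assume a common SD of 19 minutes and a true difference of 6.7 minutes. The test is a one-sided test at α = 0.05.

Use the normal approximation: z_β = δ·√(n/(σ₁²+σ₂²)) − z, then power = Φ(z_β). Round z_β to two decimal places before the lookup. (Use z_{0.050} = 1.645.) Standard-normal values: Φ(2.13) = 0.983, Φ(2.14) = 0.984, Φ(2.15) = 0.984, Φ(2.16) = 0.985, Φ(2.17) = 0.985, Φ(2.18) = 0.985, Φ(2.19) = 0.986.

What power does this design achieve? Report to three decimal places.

Power ≈ 0.985

z_β = δ·√(n/(σ₁²+σ₂²)) − z_α
    = 6.7 · √(234/722) − 1.645
    = 6.7 · 0.56930 − 1.645
    = 3.8143 − 1.645 = 2.1693 → 2.17
Power = Φ(2.17) = 0.985.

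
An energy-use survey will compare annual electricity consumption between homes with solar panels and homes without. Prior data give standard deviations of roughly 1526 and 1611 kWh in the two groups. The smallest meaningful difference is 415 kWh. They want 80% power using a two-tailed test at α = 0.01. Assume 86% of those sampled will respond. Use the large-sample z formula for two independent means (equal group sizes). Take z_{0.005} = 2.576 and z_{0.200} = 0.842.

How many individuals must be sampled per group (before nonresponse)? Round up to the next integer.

n = (z_{α/2} + z_β)² · (σ₁² + σ₂²) / δ²
  = (2.576 + 0.842)² · (1526² + 1611² = 4923997) / 415²
  = 11.6827 · 4923997 / 172225
  = 334.01
Adjust for 86% response: 334.01 / 0.86 = 388.39.
Round up → n = 389 per group.

n = 389 per group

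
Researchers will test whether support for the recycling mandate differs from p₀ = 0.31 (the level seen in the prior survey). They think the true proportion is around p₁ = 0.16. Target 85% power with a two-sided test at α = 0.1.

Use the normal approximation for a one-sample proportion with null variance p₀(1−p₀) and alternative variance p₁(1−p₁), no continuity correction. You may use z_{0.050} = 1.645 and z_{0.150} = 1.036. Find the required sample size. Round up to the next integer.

n = [z_{α/2}·√(p₀q₀) + z_β·√(p₁q₁)]² / (p₁ − p₀)²
  = [1.645·√(0.31·0.69) + 1.036·√(0.16·0.84)]² / (-0.15)²
  = [1.645·0.4625 + 1.036·0.3666]² / 0.0225
  = [1.1406]² / 0.0225
  = 57.82
Round up → n = 58.

n = 58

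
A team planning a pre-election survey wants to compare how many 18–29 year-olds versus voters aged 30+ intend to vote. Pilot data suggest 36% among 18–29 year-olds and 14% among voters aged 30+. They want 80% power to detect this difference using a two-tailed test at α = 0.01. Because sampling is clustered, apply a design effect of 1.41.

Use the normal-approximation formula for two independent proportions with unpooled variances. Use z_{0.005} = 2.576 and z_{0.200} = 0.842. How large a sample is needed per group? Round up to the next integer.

n = (z_{α/2} + z_β)² · [p₁(1−p₁) + p₂(1−p₂)] / (p₁ − p₂)²
  = (2.576 + 0.842)² · (0.36·0.64 + 0.14·0.86) / (0.22)²
  = (3.418)² · (0.2304 + 0.1204) / 0.0484
  = 11.6827 · 0.3508 / 0.0484
  = 84.68
Design effect: 1.41 × 84.68 = 119.39.
Round up → n = 120 per group.

n = 120 per group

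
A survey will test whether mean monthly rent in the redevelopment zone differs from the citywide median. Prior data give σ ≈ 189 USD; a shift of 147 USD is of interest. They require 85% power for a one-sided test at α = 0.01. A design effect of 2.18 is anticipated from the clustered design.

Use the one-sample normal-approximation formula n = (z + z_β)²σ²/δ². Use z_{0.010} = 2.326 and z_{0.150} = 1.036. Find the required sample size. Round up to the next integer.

n = (z_α + z_β)² · σ² / δ²
  = (2.326 + 1.036)² · 189² / 147²
  = 11.3030 · 35721 / 21609
  = 18.68
Design effect: 2.18 × 18.68 = 40.73.
Round up → n = 41.

n = 41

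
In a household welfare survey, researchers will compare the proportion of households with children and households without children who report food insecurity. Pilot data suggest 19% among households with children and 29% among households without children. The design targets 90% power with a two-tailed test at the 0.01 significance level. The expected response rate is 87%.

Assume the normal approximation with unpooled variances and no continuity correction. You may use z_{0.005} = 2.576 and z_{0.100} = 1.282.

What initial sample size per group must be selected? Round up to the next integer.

n = 616 per group

n = (z_{α/2} + z_β)² · [p₁(1−p₁) + p₂(1−p₂)] / (p₁ − p₂)²
  = (2.576 + 1.282)² · (0.19·0.81 + 0.29·0.71) / (-0.10)²
  = (3.858)² · (0.1539 + 0.2059) / 0.0100
  = 14.8842 · 0.3598 / 0.0100
  = 535.53
Adjust for 87% response: 535.53 / 0.87 = 615.55.
Round up → n = 616 per group.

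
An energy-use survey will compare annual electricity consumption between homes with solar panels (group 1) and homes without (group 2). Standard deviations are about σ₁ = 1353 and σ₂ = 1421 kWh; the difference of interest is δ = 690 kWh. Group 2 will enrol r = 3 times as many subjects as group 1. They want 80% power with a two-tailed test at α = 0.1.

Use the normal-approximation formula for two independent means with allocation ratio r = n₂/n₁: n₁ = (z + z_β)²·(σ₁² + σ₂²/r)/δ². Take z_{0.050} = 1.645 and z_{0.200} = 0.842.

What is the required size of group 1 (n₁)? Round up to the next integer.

n₁ = 33

n₁ = (z_{α/2} + z_β)² · (σ₁² + σ₂²/r) / δ²
   = (1.645 + 0.842)² · (1353² + 1421²/3) / 690²
   = 6.1852 · (1830609 + 673080.3) / 476100
   = 6.1852 · 2503689.3 / 476100
   = 32.53
Round up → n₁ = 33; n₂ = r·n₁ = 3 × 33 = 99.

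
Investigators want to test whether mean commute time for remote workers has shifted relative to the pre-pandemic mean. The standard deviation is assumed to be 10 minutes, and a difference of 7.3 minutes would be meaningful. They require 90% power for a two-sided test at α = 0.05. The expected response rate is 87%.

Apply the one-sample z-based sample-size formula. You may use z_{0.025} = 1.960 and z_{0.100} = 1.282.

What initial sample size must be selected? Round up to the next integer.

n = 23

n = (z_{α/2} + z_β)² · σ² / δ²
  = (1.960 + 1.282)² · 10² / 7.3²
  = 10.5106 · 100 / 53.29
  = 19.72
Adjust for 87% response: 19.72 / 0.87 = 22.67.
Round up → n = 23.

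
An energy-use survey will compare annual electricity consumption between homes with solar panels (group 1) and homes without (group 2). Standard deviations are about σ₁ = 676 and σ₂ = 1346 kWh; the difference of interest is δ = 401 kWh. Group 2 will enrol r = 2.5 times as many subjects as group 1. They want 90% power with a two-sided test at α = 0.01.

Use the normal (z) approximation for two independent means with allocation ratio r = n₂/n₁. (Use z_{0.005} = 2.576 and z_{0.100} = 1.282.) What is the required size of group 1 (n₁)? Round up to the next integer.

n₁ = 110

n₁ = (z_{α/2} + z_β)² · (σ₁² + σ₂²/r) / δ²
   = (2.576 + 1.282)² · (676² + 1346²/2.5) / 401²
   = 14.8842 · (456976 + 724686.4) / 160801
   = 14.8842 · 1181662.4 / 160801
   = 109.38
Round up → n₁ = 110; n₂ = r·n₁ = 2.5 × 110 = 275.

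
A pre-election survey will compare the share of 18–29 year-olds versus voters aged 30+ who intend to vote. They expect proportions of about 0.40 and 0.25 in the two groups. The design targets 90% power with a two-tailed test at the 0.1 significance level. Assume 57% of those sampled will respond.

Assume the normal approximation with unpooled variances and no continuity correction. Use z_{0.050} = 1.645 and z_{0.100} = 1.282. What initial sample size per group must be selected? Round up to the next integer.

n = 286 per group

n = (z_{α/2} + z_β)² · [p₁(1−p₁) + p₂(1−p₂)] / (p₁ − p₂)²
  = (1.645 + 1.282)² · (0.40·0.60 + 0.25·0.75) / (0.15)²
  = (2.927)² · (0.2400 + 0.1875) / 0.0225
  = 8.5673 · 0.4275 / 0.0225
  = 162.78
Adjust for 57% response: 162.78 / 0.57 = 285.58.
Round up → n = 286 per group.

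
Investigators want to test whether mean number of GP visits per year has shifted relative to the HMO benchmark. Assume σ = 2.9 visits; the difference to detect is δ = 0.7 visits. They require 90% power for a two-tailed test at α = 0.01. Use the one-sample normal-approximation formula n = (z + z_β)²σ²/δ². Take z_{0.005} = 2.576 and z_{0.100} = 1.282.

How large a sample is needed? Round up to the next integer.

n = (z_{α/2} + z_β)² · σ² / δ²
  = (2.576 + 1.282)² · 2.9² / 0.7²
  = 14.8842 · 8.41 / 0.49
  = 255.46
Round up → n = 256.

n = 256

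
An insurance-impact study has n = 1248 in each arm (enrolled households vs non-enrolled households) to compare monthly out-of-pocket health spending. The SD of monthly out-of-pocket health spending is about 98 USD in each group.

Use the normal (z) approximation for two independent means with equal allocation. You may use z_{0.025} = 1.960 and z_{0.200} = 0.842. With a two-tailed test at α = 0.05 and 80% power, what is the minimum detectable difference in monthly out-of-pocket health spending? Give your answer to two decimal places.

δ = (z_{α/2} + z_β) · √((σ₁²+σ₂²)/n)
  = (1.960 + 0.842) · √(19208/1248)
  = 2.802 · √15.391
  = 2.802 · 3.9231
  = 10.9926

Minimum detectable difference ≈ 10.99 USD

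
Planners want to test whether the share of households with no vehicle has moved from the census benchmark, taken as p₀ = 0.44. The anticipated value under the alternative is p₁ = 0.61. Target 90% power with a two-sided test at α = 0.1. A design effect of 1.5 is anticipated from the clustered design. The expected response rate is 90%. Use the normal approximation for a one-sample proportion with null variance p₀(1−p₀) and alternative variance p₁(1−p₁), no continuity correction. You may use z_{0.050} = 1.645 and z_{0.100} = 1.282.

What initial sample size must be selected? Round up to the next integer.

n = [z_{α/2}·√(p₀q₀) + z_β·√(p₁q₁)]² / (p₁ − p₀)²
  = [1.645·√(0.44·0.56) + 1.282·√(0.61·0.39)]² / (0.17)²
  = [1.645·0.4964 + 1.282·0.4877]² / 0.0289
  = [1.4419]² / 0.0289
  = 71.94
Design effect: 1.5 × 71.94 = 107.90.
Adjust for 90% response: 107.90 / 0.90 = 119.89.
Round up → n = 120.

n = 120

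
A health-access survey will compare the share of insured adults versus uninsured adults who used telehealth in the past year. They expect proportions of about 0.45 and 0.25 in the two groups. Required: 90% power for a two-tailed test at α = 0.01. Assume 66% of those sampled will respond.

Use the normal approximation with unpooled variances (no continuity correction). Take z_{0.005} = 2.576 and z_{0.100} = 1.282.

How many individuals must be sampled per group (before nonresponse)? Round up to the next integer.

n = 246 per group

n = (z_{α/2} + z_β)² · [p₁(1−p₁) + p₂(1−p₂)] / (p₁ − p₂)²
  = (2.576 + 1.282)² · (0.45·0.55 + 0.25·0.75) / (0.20)²
  = (3.858)² · (0.2475 + 0.1875) / 0.0400
  = 14.8842 · 0.4350 / 0.0400
  = 161.87
Adjust for 66% response: 161.87 / 0.66 = 245.25.
Round up → n = 246 per group.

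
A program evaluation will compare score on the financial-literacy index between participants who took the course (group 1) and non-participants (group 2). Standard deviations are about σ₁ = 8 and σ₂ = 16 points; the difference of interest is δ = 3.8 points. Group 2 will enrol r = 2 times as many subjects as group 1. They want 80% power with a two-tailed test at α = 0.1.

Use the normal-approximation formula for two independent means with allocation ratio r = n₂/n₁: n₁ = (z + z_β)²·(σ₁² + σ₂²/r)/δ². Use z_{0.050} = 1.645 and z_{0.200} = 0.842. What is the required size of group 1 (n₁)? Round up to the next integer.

n₁ = 83

n₁ = (z_{α/2} + z_β)² · (σ₁² + σ₂²/r) / δ²
   = (1.645 + 0.842)² · (8² + 16²/2) / 3.8²
   = 6.1852 · (64 + 128) / 14.44
   = 6.1852 · 192 / 14.44
   = 82.24
Round up → n₁ = 83; n₂ = r·n₁ = 2 × 83 = 166.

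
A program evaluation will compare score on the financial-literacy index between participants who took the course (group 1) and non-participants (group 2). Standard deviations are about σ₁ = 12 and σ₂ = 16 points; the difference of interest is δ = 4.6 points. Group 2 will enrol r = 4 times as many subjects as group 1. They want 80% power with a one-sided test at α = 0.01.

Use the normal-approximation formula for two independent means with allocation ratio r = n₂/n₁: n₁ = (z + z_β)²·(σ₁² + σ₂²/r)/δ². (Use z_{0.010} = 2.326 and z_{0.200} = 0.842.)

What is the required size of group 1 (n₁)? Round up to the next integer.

n₁ = 99

n₁ = (z_α + z_β)² · (σ₁² + σ₂²/r) / δ²
   = (2.326 + 0.842)² · (12² + 16²/4) / 4.6²
   = 10.0362 · (144 + 64) / 21.16
   = 10.0362 · 208 / 21.16
   = 98.65
Round up → n₁ = 99; n₂ = r·n₁ = 4 × 99 = 396.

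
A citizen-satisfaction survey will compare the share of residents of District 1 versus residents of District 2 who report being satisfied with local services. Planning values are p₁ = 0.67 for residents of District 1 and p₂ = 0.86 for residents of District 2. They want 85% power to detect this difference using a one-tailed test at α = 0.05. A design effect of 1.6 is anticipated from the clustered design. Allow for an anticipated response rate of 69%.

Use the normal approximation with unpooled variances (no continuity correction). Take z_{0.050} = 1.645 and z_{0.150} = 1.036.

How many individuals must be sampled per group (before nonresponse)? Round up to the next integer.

n = (z_α + z_β)² · [p₁(1−p₁) + p₂(1−p₂)] / (p₁ − p₂)²
  = (1.645 + 1.036)² · (0.67·0.33 + 0.86·0.14) / (-0.19)²
  = (2.681)² · (0.2211 + 0.1204) / 0.0361
  = 7.1878 · 0.3415 / 0.0361
  = 68.00
Design effect: 1.6 × 68.00 = 108.79.
Adjust for 69% response: 108.79 / 0.69 = 157.67.
Round up → n = 158 per group.

n = 158 per group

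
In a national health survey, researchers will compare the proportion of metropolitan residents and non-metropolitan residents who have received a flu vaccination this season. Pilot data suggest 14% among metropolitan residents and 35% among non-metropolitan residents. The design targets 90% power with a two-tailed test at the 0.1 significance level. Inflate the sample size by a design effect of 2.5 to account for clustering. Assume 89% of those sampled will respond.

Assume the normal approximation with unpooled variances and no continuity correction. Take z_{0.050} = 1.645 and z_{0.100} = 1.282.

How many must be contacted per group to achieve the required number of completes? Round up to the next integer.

n = 190 per group

n = (z_{α/2} + z_β)² · [p₁(1−p₁) + p₂(1−p₂)] / (p₁ − p₂)²
  = (1.645 + 1.282)² · (0.14·0.86 + 0.35·0.65) / (-0.21)²
  = (2.927)² · (0.1204 + 0.2275) / 0.0441
  = 8.5673 · 0.3479 / 0.0441
  = 67.59
Design effect: 2.5 × 67.59 = 168.97.
Adjust for 89% response: 168.97 / 0.89 = 189.85.
Round up → n = 190 per group.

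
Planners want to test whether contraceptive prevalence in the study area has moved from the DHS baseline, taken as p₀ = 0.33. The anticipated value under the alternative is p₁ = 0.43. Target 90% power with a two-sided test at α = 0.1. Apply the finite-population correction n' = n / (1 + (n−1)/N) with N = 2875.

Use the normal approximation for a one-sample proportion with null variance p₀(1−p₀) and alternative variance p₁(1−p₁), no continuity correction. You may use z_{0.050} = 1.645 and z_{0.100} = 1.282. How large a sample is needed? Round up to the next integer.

n = [z_{α/2}·√(p₀q₀) + z_β·√(p₁q₁)]² / (p₁ − p₀)²
  = [1.645·√(0.33·0.67) + 1.282·√(0.43·0.57)]² / (0.10)²
  = [1.645·0.4702 + 1.282·0.4951]² / 0.0100
  = [1.4082]² / 0.0100
  = 198.30
Finite-population correction (N = 2875): 198.30 / (1 + (198.30 − 1)/2875) = 185.56.
Round up → n = 186.

n = 186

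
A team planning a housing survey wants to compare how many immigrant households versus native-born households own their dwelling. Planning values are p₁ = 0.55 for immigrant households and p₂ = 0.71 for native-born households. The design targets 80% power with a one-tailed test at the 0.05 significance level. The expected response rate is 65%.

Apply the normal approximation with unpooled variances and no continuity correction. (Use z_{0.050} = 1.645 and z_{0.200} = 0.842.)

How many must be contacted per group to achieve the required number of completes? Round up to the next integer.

n = (z_α + z_β)² · [p₁(1−p₁) + p₂(1−p₂)] / (p₁ − p₂)²
  = (1.645 + 0.842)² · (0.55·0.45 + 0.71·0.29) / (-0.16)²
  = (2.487)² · (0.2475 + 0.2059) / 0.0256
  = 6.1852 · 0.4534 / 0.0256
  = 109.55
Adjust for 65% response: 109.55 / 0.65 = 168.53.
Round up → n = 169 per group.

n = 169 per group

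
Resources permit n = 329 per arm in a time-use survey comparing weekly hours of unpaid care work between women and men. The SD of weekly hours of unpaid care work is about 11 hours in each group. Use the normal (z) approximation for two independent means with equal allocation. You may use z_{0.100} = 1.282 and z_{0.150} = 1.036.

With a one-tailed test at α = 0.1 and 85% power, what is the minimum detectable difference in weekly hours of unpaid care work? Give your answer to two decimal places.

Minimum detectable difference ≈ 1.99 hours

δ = (z_α + z_β) · √((σ₁²+σ₂²)/n)
  = (1.282 + 1.036) · √(242/329)
  = 2.318 · √0.73556
  = 2.318 · 0.8576
  = 1.9880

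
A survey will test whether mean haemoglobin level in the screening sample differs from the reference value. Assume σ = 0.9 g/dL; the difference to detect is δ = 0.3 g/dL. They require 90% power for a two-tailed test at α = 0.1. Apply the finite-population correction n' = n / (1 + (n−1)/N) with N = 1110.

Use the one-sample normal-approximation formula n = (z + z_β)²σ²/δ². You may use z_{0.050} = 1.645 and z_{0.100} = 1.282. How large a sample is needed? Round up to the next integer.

n = (z_{α/2} + z_β)² · σ² / δ²
  = (1.645 + 1.282)² · 0.9² / 0.3²
  = 8.5673 · 0.81 / 0.09
  = 77.11
Finite-population correction (N = 1110): 77.11 / (1 + (77.11 − 1)/1110) = 72.16.
Round up → n = 73.

n = 73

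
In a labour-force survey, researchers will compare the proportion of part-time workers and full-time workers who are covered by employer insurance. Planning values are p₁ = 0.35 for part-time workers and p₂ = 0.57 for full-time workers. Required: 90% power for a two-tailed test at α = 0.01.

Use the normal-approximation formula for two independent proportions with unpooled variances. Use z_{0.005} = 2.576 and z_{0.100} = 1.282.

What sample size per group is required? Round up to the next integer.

n = 146 per group

n = (z_{α/2} + z_β)² · [p₁(1−p₁) + p₂(1−p₂)] / (p₁ − p₂)²
  = (2.576 + 1.282)² · (0.35·0.65 + 0.57·0.43) / (-0.22)²
  = (3.858)² · (0.2275 + 0.2451) / 0.0484
  = 14.8842 · 0.4726 / 0.0484
  = 145.34
Round up → n = 146 per group.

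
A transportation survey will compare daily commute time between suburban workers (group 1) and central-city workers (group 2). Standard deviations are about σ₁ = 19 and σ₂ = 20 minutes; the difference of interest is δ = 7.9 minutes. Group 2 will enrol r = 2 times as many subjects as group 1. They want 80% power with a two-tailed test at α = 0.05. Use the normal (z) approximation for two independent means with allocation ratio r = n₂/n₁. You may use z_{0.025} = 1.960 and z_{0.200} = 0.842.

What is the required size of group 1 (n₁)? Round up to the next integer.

n₁ = (z_{α/2} + z_β)² · (σ₁² + σ₂²/r) / δ²
   = (1.960 + 0.842)² · (19² + 20²/2) / 7.9²
   = 7.8512 · (361 + 200) / 62.41
   = 7.8512 · 561 / 62.41
   = 70.57
Round up → n₁ = 71; n₂ = r·n₁ = 2 × 71 = 142.

n₁ = 71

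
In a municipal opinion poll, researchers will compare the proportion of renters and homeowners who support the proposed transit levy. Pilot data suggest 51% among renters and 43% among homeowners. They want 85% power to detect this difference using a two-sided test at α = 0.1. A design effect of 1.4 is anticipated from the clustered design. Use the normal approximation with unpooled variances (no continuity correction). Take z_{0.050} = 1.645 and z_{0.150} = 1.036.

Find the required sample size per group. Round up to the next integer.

n = 779 per group

n = (z_{α/2} + z_β)² · [p₁(1−p₁) + p₂(1−p₂)] / (p₁ − p₂)²
  = (1.645 + 1.036)² · (0.51·0.49 + 0.43·0.57) / (0.08)²
  = (2.681)² · (0.2499 + 0.2451) / 0.0064
  = 7.1878 · 0.4950 / 0.0064
  = 555.93
Design effect: 1.4 × 555.93 = 778.30.
Round up → n = 779 per group.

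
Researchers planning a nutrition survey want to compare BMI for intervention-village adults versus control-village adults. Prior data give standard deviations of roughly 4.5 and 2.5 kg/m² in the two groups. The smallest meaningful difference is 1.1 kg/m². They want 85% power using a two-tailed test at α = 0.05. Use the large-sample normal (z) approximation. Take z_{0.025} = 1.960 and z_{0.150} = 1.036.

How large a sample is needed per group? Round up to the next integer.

n = (z_{α/2} + z_β)² · (σ₁² + σ₂²) / δ²
  = (1.960 + 1.036)² · (4.5² + 2.5² = 26.5) / 1.1²
  = 8.9760 · 26.5 / 1.21
  = 196.58
Round up → n = 197 per group.

n = 197 per group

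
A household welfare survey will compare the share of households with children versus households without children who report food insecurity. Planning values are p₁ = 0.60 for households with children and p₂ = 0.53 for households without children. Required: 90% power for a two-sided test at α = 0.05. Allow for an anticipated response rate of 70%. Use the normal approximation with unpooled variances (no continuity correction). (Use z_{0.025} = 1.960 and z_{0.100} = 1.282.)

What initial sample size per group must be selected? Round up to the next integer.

n = 1499 per group

n = (z_{α/2} + z_β)² · [p₁(1−p₁) + p₂(1−p₂)] / (p₁ − p₂)²
  = (1.960 + 1.282)² · (0.60·0.40 + 0.53·0.47) / (0.07)²
  = (3.242)² · (0.2400 + 0.2491) / 0.0049
  = 10.5106 · 0.4891 / 0.0049
  = 1049.13
Adjust for 70% response: 1049.13 / 0.70 = 1498.75.
Round up → n = 1499 per group.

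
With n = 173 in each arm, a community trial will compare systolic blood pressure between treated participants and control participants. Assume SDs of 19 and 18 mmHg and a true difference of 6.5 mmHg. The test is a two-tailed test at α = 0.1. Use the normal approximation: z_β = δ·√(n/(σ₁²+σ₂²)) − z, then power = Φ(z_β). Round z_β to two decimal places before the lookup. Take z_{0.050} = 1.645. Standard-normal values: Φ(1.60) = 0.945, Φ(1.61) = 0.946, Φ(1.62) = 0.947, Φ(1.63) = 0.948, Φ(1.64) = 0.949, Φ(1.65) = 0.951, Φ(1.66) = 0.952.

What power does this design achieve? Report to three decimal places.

Power ≈ 0.947

z_β = δ·√(n/(σ₁²+σ₂²)) − z_{α/2}
    = 6.5 · √(173/685) − 1.645
    = 6.5 · 0.50255 − 1.645
    = 3.2666 − 1.645 = 1.6216 → 1.62
Power = Φ(1.62) = 0.947.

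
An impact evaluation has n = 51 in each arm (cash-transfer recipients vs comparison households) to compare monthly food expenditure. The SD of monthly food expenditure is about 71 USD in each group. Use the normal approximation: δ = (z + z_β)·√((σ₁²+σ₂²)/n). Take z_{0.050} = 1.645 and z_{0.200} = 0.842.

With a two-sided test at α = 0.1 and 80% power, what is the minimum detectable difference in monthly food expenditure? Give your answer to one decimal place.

Minimum detectable difference ≈ 35.0 USD

δ = (z_{α/2} + z_β) · √((σ₁²+σ₂²)/n)
  = (1.645 + 0.842) · √(10082/51)
  = 2.487 · √197.6863
  = 2.487 · 14.0601
  = 34.9675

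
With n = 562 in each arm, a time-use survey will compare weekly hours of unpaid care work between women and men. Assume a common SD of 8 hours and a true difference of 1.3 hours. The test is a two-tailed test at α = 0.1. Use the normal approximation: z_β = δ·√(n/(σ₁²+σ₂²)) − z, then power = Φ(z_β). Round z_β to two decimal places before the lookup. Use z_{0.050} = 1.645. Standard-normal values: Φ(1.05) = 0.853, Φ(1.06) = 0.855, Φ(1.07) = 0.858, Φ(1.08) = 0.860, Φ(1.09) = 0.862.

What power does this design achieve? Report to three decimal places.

Power ≈ 0.860

z_β = δ·√(n/(σ₁²+σ₂²)) − z_{α/2}
    = 1.3 · √(562/128) − 1.645
    = 1.3 · 2.09538 − 1.645
    = 2.7240 − 1.645 = 1.0790 → 1.08
Power = Φ(1.08) = 0.860.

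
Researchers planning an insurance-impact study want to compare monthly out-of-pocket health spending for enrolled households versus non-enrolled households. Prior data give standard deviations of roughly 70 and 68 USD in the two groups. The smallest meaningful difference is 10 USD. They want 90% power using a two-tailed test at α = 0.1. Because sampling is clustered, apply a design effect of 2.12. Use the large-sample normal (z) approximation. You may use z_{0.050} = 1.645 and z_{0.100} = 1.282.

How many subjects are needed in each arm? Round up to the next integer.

n = (z_{α/2} + z_β)² · (σ₁² + σ₂²) / δ²
  = (1.645 + 1.282)² · (70² + 68² = 9524) / 10²
  = 8.5673 · 9524 / 100
  = 815.95
Design effect: 2.12 × 815.95 = 1729.82.
Round up → n = 1730 per group.

n = 1730 per group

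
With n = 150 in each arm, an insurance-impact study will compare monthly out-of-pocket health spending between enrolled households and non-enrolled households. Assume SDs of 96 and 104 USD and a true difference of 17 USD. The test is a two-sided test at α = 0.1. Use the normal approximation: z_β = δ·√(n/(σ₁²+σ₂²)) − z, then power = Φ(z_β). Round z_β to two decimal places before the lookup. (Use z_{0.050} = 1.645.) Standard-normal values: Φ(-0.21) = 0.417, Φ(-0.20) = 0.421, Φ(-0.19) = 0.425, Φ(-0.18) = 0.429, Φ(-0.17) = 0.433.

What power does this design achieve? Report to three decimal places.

z_β = δ·√(n/(σ₁²+σ₂²)) − z_{α/2}
    = 17 · √(150/20032) − 1.645
    = 17 · 0.08653 − 1.645
    = 1.4711 − 1.645 = -0.1739 → -0.17
Power = Φ(-0.17) = 0.433.

Power ≈ 0.433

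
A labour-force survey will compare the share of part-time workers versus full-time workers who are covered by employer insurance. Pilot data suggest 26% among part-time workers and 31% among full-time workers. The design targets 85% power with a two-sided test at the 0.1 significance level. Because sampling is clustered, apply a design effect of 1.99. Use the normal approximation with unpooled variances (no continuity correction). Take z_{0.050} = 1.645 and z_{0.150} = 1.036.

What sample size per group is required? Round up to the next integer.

n = 2325 per group

n = (z_{α/2} + z_β)² · [p₁(1−p₁) + p₂(1−p₂)] / (p₁ − p₂)²
  = (1.645 + 1.036)² · (0.26·0.74 + 0.31·0.69) / (-0.05)²
  = (2.681)² · (0.1924 + 0.2139) / 0.0025
  = 7.1878 · 0.4063 / 0.0025
  = 1168.15
Design effect: 1.99 × 1168.15 = 2324.63.
Round up → n = 2325 per group.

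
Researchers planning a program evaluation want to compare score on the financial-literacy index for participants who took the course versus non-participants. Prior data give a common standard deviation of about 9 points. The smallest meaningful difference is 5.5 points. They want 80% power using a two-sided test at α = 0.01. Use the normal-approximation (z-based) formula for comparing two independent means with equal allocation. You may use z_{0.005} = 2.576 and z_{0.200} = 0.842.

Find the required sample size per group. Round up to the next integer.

n = 63 per group

n = (z_{α/2} + z_β)² · (σ₁² + σ₂²) / δ²
  = (2.576 + 0.842)² · (2·9² = 162) / 5.5²
  = 11.6827 · 162 / 30.25
  = 62.57
Round up → n = 63 per group.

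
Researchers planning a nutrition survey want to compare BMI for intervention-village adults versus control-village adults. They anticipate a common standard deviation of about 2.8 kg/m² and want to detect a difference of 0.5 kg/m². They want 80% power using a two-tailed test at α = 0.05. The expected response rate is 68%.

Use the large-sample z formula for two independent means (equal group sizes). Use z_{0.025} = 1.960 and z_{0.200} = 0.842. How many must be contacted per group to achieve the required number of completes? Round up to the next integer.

n = 725 per group

n = (z_{α/2} + z_β)² · (σ₁² + σ₂²) / δ²
  = (1.960 + 0.842)² · (2·2.8² = 15.68) / 0.5²
  = 7.8512 · 15.68 / 0.25
  = 492.43
Adjust for 68% response: 492.43 / 0.68 = 724.16.
Round up → n = 725 per group.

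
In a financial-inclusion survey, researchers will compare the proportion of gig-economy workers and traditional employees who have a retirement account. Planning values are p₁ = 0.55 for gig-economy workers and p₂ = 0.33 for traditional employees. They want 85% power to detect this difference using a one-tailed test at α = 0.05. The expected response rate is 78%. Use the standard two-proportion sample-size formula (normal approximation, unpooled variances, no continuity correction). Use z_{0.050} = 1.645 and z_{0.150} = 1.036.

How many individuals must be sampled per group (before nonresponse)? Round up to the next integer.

n = (z_α + z_β)² · [p₁(1−p₁) + p₂(1−p₂)] / (p₁ − p₂)²
  = (1.645 + 1.036)² · (0.55·0.45 + 0.33·0.67) / (0.22)²
  = (2.681)² · (0.2475 + 0.2211) / 0.0484
  = 7.1878 · 0.4686 / 0.0484
  = 69.59
Adjust for 78% response: 69.59 / 0.78 = 89.22.
Round up → n = 90 per group.

n = 90 per group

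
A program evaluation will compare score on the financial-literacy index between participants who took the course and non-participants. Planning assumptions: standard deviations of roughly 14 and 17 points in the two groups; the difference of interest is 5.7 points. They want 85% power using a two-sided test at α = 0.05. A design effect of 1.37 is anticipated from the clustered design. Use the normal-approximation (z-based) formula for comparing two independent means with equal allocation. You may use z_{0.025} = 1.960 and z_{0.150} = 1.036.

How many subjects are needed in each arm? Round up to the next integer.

n = (z_{α/2} + z_β)² · (σ₁² + σ₂²) / δ²
  = (1.960 + 1.036)² · (14² + 17² = 485) / 5.7²
  = 8.9760 · 485 / 32.49
  = 133.99
Design effect: 1.37 × 133.99 = 183.57.
Round up → n = 184 per group.

n = 184 per group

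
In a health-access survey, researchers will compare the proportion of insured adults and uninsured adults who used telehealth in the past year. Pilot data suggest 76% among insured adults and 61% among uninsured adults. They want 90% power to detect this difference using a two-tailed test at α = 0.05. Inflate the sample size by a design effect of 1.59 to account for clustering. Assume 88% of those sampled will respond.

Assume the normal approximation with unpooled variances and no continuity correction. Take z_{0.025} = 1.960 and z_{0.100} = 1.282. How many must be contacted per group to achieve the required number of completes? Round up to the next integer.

n = 355 per group

n = (z_{α/2} + z_β)² · [p₁(1−p₁) + p₂(1−p₂)] / (p₁ − p₂)²
  = (1.960 + 1.282)² · (0.76·0.24 + 0.61·0.39) / (0.15)²
  = (3.242)² · (0.1824 + 0.2379) / 0.0225
  = 10.5106 · 0.4203 / 0.0225
  = 196.34
Design effect: 1.59 × 196.34 = 312.18.
Adjust for 88% response: 312.18 / 0.88 = 354.75.
Round up → n = 355 per group.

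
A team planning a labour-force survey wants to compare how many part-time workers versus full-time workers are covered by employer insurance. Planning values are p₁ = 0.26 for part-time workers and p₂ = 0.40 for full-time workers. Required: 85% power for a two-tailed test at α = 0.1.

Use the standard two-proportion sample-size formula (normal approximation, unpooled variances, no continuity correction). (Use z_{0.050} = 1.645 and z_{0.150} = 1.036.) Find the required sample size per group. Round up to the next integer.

n = 159 per group

n = (z_{α/2} + z_β)² · [p₁(1−p₁) + p₂(1−p₂)] / (p₁ − p₂)²
  = (1.645 + 1.036)² · (0.26·0.74 + 0.40·0.60) / (-0.14)²
  = (2.681)² · (0.1924 + 0.2400) / 0.0196
  = 7.1878 · 0.4324 / 0.0196
  = 158.57
Round up → n = 159 per group.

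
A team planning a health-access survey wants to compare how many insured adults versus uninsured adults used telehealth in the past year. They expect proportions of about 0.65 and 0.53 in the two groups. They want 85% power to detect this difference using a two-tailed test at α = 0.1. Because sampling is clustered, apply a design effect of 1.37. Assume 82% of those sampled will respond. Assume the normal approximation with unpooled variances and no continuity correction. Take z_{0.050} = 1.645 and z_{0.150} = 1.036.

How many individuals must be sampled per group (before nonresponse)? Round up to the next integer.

n = 398 per group

n = (z_{α/2} + z_β)² · [p₁(1−p₁) + p₂(1−p₂)] / (p₁ − p₂)²
  = (1.645 + 1.036)² · (0.65·0.35 + 0.53·0.47) / (0.12)²
  = (2.681)² · (0.2275 + 0.2491) / 0.0144
  = 7.1878 · 0.4766 / 0.0144
  = 237.89
Design effect: 1.37 × 237.89 = 325.92.
Adjust for 82% response: 325.92 / 0.82 = 397.46.
Round up → n = 398 per group.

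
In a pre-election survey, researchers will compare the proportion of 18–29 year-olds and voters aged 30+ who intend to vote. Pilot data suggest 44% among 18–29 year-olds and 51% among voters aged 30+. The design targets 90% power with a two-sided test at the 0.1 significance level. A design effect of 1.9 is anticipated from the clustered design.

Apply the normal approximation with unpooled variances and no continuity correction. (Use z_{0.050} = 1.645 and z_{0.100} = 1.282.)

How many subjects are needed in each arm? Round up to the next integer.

n = 1649 per group

n = (z_{α/2} + z_β)² · [p₁(1−p₁) + p₂(1−p₂)] / (p₁ − p₂)²
  = (1.645 + 1.282)² · (0.44·0.56 + 0.51·0.49) / (-0.07)²
  = (2.927)² · (0.2464 + 0.2499) / 0.0049
  = 8.5673 · 0.4963 / 0.0049
  = 867.75
Design effect: 1.9 × 867.75 = 1648.72.
Round up → n = 1649 per group.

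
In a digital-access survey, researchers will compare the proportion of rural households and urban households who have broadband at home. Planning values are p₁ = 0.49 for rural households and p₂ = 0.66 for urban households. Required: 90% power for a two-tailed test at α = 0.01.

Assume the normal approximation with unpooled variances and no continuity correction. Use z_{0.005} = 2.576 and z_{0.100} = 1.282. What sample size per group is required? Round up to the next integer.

n = (z_{α/2} + z_β)² · [p₁(1−p₁) + p₂(1−p₂)] / (p₁ − p₂)²
  = (2.576 + 1.282)² · (0.49·0.51 + 0.66·0.34) / (-0.17)²
  = (3.858)² · (0.2499 + 0.2244) / 0.0289
  = 14.8842 · 0.4743 / 0.0289
  = 244.28
Round up → n = 245 per group.

n = 245 per group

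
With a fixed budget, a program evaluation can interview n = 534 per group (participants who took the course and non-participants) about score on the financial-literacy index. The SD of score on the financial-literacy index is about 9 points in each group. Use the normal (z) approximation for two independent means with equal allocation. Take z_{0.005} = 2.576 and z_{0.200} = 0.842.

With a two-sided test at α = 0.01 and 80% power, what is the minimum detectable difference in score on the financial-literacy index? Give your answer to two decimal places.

Minimum detectable difference ≈ 1.88 points

δ = (z_{α/2} + z_β) · √((σ₁²+σ₂²)/n)
  = (2.576 + 0.842) · √(162/534)
  = 3.418 · √0.30337
  = 3.418 · 0.5508
  = 1.8826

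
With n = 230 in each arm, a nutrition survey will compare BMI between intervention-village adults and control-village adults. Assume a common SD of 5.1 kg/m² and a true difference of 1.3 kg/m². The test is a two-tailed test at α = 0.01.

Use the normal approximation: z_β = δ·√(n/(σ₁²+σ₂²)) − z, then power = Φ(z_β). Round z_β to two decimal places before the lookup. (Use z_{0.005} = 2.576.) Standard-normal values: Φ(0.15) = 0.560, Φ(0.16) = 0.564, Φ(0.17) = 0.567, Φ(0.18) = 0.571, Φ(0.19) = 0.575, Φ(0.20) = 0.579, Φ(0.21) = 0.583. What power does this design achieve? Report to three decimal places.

Power ≈ 0.564

z_β = δ·√(n/(σ₁²+σ₂²)) − z_{α/2}
    = 1.3 · √(230/52.02) − 2.576
    = 1.3 · 2.10271 − 2.576
    = 2.7335 − 2.576 = 0.1575 → 0.16
Power = Φ(0.16) = 0.564.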